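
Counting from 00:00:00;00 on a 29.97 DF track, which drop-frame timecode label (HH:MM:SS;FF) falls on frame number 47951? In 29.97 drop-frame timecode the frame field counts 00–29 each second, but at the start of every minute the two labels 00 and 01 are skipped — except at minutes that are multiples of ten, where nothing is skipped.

Ten DF minutes hold 17982 frames, so frame 47951 lies in block 2 (frames 35964–53945) with 11987 frames into that block.
The block's first minute is 1800 frames and the rest 1798 each; 11987 frames reaches minute 6, so 2 × 18 + 6 × 2 = 48 labels have been skipped so far.
Adding those back, label number 47951 + 48 = 47999 at 30 labels/s is 1599 s + 29 f = 0 h 26 min 39 s frame 29, i.e. 00:26:39;29.

00:26:39;29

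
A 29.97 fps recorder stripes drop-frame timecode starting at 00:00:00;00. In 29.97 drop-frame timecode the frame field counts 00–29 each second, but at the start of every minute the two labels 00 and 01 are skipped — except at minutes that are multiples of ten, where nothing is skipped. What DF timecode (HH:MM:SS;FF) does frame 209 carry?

Each 10-minute DF block holds 10 × 60 × 30 − 9 × 2 = 17982 frames. 209 ÷ 17982 → 0 full blocks, remainder 209.
Within the partial block the first minute is 1800 frames and each further minute 1798, so 0 further minute boundaries passed. Total skipped labels = 18 × 0 + 2 × 0 = 0.
Non-drop label index = 209 + 0 = 209; at 30 labels/s that is 00:00:06:29, i.e. DF 00:00:06;29.

00:00:06;29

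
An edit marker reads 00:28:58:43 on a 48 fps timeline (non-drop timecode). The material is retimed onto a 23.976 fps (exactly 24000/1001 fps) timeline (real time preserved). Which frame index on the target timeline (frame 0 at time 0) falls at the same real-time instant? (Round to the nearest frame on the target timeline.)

frame 41692

Source frame index: (0×3600 + 28×60 + 58) × 48 + 43 = 83467.
Real time: 83467 / (48) = 83467/48 s.
Target frame: (83467/48) × (24000/1001) = 41733500/1001 ≈ 41691.808 → 41692.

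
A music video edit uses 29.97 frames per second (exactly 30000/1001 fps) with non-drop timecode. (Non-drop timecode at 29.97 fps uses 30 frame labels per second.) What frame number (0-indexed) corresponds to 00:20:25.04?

Total seconds to the label: (0 × 3600 + 20 × 60 + 25) = 1225.
Frame index = 1225 × 30 + 4 = 36754.

36754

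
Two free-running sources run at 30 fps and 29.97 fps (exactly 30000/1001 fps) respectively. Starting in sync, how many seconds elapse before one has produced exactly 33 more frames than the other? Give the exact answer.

1101.1 seconds

The gap grows by |30000/1001 − 30| = 30/1001 frames per second.
Time for a 33-frame gap: 33 ÷ (30/1001) = 1101.1 s.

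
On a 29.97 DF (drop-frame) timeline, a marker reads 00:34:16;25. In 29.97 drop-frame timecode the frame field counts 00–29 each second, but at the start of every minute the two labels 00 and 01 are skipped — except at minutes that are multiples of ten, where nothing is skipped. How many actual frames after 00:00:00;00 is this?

As if non-drop at 30 labels/s: (0 × 3600 + 34 × 60 + 16) × 30 + 25 = 61705.
Minute boundaries passed: 34; those not divisible by 10: 34 − 3 = 31; dropped labels = 2 × 31 = 62.
Actual frame index = 61705 − 62 = 61643.

61643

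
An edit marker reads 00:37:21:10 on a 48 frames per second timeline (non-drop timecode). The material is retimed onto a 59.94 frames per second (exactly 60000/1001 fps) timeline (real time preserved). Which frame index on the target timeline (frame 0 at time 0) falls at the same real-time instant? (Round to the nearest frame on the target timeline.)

Source frame index: (0×3600 + 37×60 + 21) × 48 + 10 = 107578.
Real time: 107578 / (48) = 53789/24 s.
Target frame: (53789/24) × (60000/1001) = 134472500/1001 ≈ 134338.162 → 134338.

frame 134338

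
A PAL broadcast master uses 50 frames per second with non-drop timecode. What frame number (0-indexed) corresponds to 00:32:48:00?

98400

Total seconds to the label: (0 × 3600 + 32 × 60 + 48) = 1968.
Frame index = 1968 × 50 + 0 = 98400.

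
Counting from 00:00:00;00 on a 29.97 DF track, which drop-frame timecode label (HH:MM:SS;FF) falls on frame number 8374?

00:04:39;12

Each 10-minute DF block holds 10 × 60 × 30 − 9 × 2 = 17982 frames. 8374 ÷ 17982 → 0 full blocks, remainder 8374.
Within the partial block the first minute is 1800 frames and each further minute 1798, so 4 further minute boundaries passed. Total skipped labels = 18 × 0 + 2 × 4 = 8.
Non-drop label index = 8374 + 8 = 8382; at 30 labels/s that is 00:04:39:12, i.e. DF 00:04:39;12.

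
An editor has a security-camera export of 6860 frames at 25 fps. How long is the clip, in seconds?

Running time = 6860 / (25) = 274.4 s.

274.4 seconds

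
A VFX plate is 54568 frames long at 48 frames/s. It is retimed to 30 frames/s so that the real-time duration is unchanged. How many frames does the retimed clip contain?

34105 frames

Target frames = source frames × (target rate / source rate) = 54568 × (30)/(48) = 54568 × 5/8 = 34105.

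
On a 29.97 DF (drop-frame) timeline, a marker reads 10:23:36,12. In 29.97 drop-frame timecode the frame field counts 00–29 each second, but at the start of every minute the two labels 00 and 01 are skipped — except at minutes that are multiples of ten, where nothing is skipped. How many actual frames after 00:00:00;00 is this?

1121370

Complete 10-minute blocks: 62, each 17982 frames → 1114884.
Remaining 3 whole minutes in the current block: 1800 + 2 × 1798 = 5396 frames.
Within the current minute: 36 × 30 + 12 − 2 = 1090 (labels ;00/;01 skipped at this minute). Total = 1114884 + 5396 + 1090 = 1121370.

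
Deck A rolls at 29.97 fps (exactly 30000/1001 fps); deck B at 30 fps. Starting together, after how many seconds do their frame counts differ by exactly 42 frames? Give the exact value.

The gap grows by |30 − 30000/1001| = 30/1001 frames per second.
Time for a 42-frame gap: 42 ÷ (30/1001) = 1401.4 s.

1401.4 seconds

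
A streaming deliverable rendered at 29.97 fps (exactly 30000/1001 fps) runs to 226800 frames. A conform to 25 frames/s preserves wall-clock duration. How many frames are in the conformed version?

189189 frames

Target frames = source frames × (target rate / source rate) = 226800 × (25)/(30000/1001) = 226800 × 1001/1200 = 189189.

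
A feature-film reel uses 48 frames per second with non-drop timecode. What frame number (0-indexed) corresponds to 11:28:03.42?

Total seconds to the label: (11 × 3600 + 28 × 60 + 3) = 41283.
Frame index = 41283 × 48 + 42 = 1981626.

frame 1981626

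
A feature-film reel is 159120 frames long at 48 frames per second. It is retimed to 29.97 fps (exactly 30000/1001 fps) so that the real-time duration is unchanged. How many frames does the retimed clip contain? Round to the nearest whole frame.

99351 frames

Frames at target rate = 159120 × (30000/1001) / (48) = 7650000/77 ≈ 99350.649.
Nearest whole frame: 99351.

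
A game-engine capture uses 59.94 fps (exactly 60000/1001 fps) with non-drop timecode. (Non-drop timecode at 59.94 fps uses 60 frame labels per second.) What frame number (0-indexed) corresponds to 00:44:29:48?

frame 160188

Total seconds to the label: (0 × 3600 + 44 × 60 + 29) = 2669.
Frame index = 2669 × 60 + 48 = 160188.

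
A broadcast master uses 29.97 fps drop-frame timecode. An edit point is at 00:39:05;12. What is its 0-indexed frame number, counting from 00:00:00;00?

70290

As if non-drop at 30 labels/s: (0 × 3600 + 39 × 60 + 5) × 30 + 12 = 70362.
Minute boundaries passed: 39; those not divisible by 10: 39 − 3 = 36; dropped labels = 2 × 36 = 72.
Actual frame index = 70362 − 72 = 70290.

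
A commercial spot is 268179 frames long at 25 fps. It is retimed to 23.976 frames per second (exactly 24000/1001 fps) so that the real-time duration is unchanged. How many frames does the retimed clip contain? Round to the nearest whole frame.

Frames at target rate = 268179 × (24000/1001) / (25) = 257451840/1001 ≈ 257194.645.
Nearest whole frame: 257195.

257195 frames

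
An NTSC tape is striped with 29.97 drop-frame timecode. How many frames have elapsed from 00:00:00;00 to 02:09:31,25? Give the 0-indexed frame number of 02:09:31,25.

232921

As if non-drop at 30 labels/s: (2 × 3600 + 9 × 60 + 31) × 30 + 25 = 233155.
Minute boundaries passed: 129; those not divisible by 10: 129 − 12 = 117; dropped labels = 2 × 117 = 234.
Actual frame index = 233155 − 234 = 232921.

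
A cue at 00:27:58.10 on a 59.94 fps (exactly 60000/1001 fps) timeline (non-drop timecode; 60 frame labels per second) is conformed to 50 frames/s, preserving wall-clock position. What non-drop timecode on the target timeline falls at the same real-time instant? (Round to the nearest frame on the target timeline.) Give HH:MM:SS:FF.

Source frame index: (0×3600 + 27×60 + 58) × 60 + 10 = 100690.
Real time: 100690 / (60000/1001) = 10079069/6000 s.
Target frame: (10079069/6000) × (50) = 10079069/120 ≈ 83992.242 → 83992.
At 50 labels/s: frame 83992 → 00:27:59:42.

00:27:59:42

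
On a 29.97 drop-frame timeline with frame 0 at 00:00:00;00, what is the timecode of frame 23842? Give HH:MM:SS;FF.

00:13:15;16

Each 10-minute DF block holds 10 × 60 × 30 − 9 × 2 = 17982 frames. 23842 ÷ 17982 → 1 full block, remainder 5860.
Within the partial block the first minute is 1800 frames and each further minute 1798, so 3 further minute boundaries passed. Total skipped labels = 18 × 1 + 2 × 3 = 24.
Non-drop label index = 23842 + 24 = 23866; at 30 labels/s that is 00:13:15:16, i.e. DF 00:13:15;16.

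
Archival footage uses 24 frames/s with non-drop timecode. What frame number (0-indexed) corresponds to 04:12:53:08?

Total seconds to the label: (4 × 3600 + 12 × 60 + 53) = 15173.
Frame index = 15173 × 24 + 8 = 364160.

frame 364160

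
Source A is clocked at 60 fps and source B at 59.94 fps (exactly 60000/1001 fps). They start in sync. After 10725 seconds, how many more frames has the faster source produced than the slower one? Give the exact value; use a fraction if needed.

4500/7 frames

A emits 60 × 10725 = 643500 frames; B emits 60000/1001 × 10725 = 4500000/7.
Difference = 4500/7 frames (≈ 642.8571); B is behind A.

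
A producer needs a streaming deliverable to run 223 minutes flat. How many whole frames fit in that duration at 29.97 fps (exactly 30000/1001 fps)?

223 min = 13380 s.
Frames = 13380 × 30000/1001 = 401400000/1001 ≈ 400999.0010.
Complete frames: 400999.

400999 frames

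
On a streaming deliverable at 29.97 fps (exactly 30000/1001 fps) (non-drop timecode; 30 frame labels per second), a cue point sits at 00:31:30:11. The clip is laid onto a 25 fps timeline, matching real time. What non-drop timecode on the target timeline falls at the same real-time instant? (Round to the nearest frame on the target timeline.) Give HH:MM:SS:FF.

00:31:32:06

Source frame index: (0×3600 + 31×60 + 30) × 30 + 11 = 56711.
Real time: 56711 / (30000/1001) = 56767711/30000 s.
Target frame: (56767711/30000) × (25) = 56767711/1200 ≈ 47306.426 → 47306.
At 25 labels/s: frame 47306 → 00:31:32:06.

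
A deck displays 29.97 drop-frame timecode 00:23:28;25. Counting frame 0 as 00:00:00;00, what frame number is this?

As if non-drop at 30 labels/s: (0 × 3600 + 23 × 60 + 28) × 30 + 25 = 42265.
Minute boundaries passed: 23; those not divisible by 10: 23 − 2 = 21; dropped labels = 2 × 21 = 42.
Actual frame index = 42265 − 42 = 42223.

42223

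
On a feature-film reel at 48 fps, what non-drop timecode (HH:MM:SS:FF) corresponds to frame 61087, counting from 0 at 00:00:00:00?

61087 ÷ 48 = 1272 full seconds, remainder 31 frames.
1272 s = 0 h 21 min 12 s.
Timecode: 00:21:12:31.

00:21:12:31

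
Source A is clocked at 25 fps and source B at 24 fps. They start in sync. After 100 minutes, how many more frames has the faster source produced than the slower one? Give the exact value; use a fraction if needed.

100 min = 6000 s.
A emits 25 × 6000 = 150000 frames; B emits 24 × 6000 = 144000.
Difference = 6000 frames; B is behind A.

6000 frames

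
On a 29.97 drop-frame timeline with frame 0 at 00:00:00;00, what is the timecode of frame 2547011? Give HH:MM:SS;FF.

23:36:25;11

Ten DF minutes hold 17982 frames, so frame 2547011 lies in block 141 (frames 2535462–2553443) with 11549 frames into that block.
The block's first minute is 1800 frames and the rest 1798 each; 11549 frames reaches minute 6, so 141 × 18 + 6 × 2 = 2550 labels have been skipped so far.
Adding those back, label number 2547011 + 2550 = 2549561 at 30 labels/s is 84985 s + 11 f = 23 h 36 min 25 s frame 11, i.e. 23:36:25;11.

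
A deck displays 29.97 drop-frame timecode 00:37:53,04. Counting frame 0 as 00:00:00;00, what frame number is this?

Complete 10-minute blocks: 3, each 17982 frames → 53946.
Remaining 7 whole minutes in the current block: 1800 + 6 × 1798 = 12588 frames.
Within the current minute: 53 × 30 + 4 − 2 = 1592 (labels ;00/;01 skipped at this minute). Total = 53946 + 12588 + 1592 = 68126.

68126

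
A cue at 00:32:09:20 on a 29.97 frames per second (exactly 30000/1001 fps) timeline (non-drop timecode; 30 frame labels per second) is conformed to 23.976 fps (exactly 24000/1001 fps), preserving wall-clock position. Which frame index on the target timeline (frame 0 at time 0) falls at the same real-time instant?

Source frame index: (0×3600 + 32×60 + 9) × 30 + 20 = 57890.
Real time: 57890 / (30000/1001) = 5794789/3000 s.
Target frame: (5794789/3000) × (24000/1001) = 46312.

frame 46312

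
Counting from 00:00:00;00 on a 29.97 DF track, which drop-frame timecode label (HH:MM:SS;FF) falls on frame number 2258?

Ten DF minutes hold 17982 frames, so frame 2258 lies in block 0 (frames 0–17981) with 2258 frames into that block.
The block's first minute is 1800 frames and the rest 1798 each; 2258 frames reaches minute 1, so 0 × 18 + 1 × 2 = 2 labels have been skipped so far.
Adding those back, label number 2258 + 2 = 2260 at 30 labels/s is 75 s + 10 f = 0 h 1 min 15 s frame 10, i.e. 00:01:15;10.

00:01:15;10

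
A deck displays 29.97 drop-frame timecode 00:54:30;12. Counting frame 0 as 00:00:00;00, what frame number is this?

Complete 10-minute blocks: 5, each 17982 frames → 89910.
Remaining 4 whole minutes in the current block: 1800 + 3 × 1798 = 7194 frames.
Within the current minute: 30 × 30 + 12 − 2 = 910 (labels ;00/;01 skipped at this minute). Total = 89910 + 7194 + 910 = 98014.

98014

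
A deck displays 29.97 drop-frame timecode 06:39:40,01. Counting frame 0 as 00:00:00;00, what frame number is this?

Complete 10-minute blocks: 39, each 17982 frames → 701298.
Remaining 9 whole minutes in the current block: 1800 + 8 × 1798 = 16184 frames.
Within the current minute: 40 × 30 + 1 − 2 = 1199 (labels ;00/;01 skipped at this minute). Total = 701298 + 16184 + 1199 = 718681.

718681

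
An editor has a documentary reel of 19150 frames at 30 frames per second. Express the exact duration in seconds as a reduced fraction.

1915/3 seconds

Running time = 19150 ÷ (30) = 19150 × 1/30 = 1915/3 s.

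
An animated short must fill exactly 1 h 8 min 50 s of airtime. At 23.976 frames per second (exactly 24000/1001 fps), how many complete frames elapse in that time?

1 h 8 min 50 s = 4130 s.
Frames = 4130 × 24000/1001 = 14160000/143 ≈ 99020.9790.
Complete frames: 99020.

99020 frames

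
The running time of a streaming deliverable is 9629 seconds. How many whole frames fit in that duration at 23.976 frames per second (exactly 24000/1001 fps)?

Frames = 9629 × 24000/1001 = 231096000/1001 ≈ 230865.1349.
Complete frames: 230865.

230865 frames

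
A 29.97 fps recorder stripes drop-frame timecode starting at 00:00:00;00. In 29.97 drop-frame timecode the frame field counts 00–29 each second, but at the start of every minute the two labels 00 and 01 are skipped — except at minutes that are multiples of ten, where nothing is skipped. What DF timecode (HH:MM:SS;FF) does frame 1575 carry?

00:00:52;15

Each 10-minute DF block holds 10 × 60 × 30 − 9 × 2 = 17982 frames. 1575 ÷ 17982 → 0 full blocks, remainder 1575.
Within the partial block the first minute is 1800 frames and each further minute 1798, so 0 further minute boundaries passed. Total skipped labels = 18 × 0 + 2 × 0 = 0.
Non-drop label index = 1575 + 0 = 1575; at 30 labels/s that is 00:00:52:15, i.e. DF 00:00:52;15.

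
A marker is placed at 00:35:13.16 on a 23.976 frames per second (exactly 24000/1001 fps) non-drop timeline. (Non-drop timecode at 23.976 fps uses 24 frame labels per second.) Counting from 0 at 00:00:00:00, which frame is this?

50728

Total seconds to the label: (0 × 3600 + 35 × 60 + 13) = 2113.
Frame index = 2113 × 24 + 16 = 50728.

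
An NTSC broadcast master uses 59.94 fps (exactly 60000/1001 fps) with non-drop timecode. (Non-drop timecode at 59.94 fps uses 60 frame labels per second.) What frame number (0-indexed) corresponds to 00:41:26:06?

frame 149166

Total seconds to the label: (0 × 3600 + 41 × 60 + 26) = 2486.
Frame index = 2486 × 60 + 6 = 149166.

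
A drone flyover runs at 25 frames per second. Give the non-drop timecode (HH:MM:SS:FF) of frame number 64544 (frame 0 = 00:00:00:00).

00:43:01:19

64544 ÷ 25 = 2581 full seconds, remainder 19 frames.
2581 s = 0 h 43 min 1 s.
Timecode: 00:43:01:19.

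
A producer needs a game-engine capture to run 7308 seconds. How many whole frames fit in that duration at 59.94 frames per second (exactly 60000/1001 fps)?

Frames = 7308 × 60000/1001 = 62640000/143 ≈ 438041.9580.
Complete frames: 438041.

438041 frames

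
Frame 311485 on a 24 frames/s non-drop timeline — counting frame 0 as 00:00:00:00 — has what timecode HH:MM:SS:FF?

03:36:18:13

311485 ÷ 24 = 12978 full seconds, remainder 13 frames.
12978 s = 3 h 36 min 18 s.
Timecode: 03:36:18:13.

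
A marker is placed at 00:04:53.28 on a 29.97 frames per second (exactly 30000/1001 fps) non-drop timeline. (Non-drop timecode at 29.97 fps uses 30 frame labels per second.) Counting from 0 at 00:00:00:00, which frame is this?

frame 8818

Total seconds to the label: (0 × 3600 + 4 × 60 + 53) = 293.
Frame index = 293 × 30 + 28 = 8818.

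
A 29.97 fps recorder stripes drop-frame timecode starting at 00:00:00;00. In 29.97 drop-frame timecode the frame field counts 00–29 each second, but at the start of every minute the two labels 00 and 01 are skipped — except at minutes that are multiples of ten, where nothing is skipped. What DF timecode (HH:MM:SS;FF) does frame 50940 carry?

00:28:19;22

Each 10-minute DF block holds 10 × 60 × 30 − 9 × 2 = 17982 frames. 50940 ÷ 17982 → 2 full blocks, remainder 14976.
Within the partial block the first minute is 1800 frames and each further minute 1798, so 8 further minute boundaries passed. Total skipped labels = 18 × 2 + 2 × 8 = 52.
Non-drop label index = 50940 + 52 = 50992; at 30 labels/s that is 00:28:19:22, i.e. DF 00:28:19;22.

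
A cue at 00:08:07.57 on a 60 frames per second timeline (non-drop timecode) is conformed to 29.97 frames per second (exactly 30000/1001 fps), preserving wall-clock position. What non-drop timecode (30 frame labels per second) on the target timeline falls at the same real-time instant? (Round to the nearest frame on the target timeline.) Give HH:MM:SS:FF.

Source frame index: (0×3600 + 8×60 + 7) × 60 + 57 = 29277.
Real time: 29277 / (60) = 9759/20 s.
Target frame: (9759/20) × (30000/1001) = 14638500/1001 ≈ 14623.876 → 14624.
At 30 labels/s: frame 14624 → 00:08:07:14.

00:08:07:14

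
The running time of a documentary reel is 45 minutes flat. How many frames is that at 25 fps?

45 min = 2700 s.
Frames = 2700 × 25 = 67500.

67500 frames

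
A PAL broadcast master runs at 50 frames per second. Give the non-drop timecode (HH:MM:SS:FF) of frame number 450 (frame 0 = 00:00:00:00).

00:00:09:00

450 ÷ 50 = 9 full seconds, remainder 0 frames.
9 s = 0 h 0 min 9 s.
Timecode: 00:00:09:00.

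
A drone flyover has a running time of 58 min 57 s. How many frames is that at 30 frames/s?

58 min 57 s = 3537 s.
Frames = 3537 × 30 = 106110.

106110 frames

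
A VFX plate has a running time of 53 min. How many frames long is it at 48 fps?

53 min = 3180 s.
Frames = 3180 × 48 = 152640.

152640 frames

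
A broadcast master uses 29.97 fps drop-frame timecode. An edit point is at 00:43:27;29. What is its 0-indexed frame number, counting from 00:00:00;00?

As if non-drop at 30 labels/s: (0 × 3600 + 43 × 60 + 27) × 30 + 29 = 78239.
Minute boundaries passed: 43; those not divisible by 10: 43 − 4 = 39; dropped labels = 2 × 39 = 78.
Actual frame index = 78239 − 78 = 78161.

78161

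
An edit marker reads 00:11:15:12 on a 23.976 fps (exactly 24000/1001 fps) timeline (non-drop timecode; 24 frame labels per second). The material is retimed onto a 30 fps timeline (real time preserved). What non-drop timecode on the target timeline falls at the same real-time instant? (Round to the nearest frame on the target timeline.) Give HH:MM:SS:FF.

00:11:16:05

Source frame index: (0×3600 + 11×60 + 15) × 24 + 12 = 16212.
Real time: 16212 / (24000/1001) = 1352351/2000 s.
Target frame: (1352351/2000) × (30) = 4057053/200 ≈ 20285.265 → 20285.
At 30 labels/s: frame 20285 → 00:11:16:05.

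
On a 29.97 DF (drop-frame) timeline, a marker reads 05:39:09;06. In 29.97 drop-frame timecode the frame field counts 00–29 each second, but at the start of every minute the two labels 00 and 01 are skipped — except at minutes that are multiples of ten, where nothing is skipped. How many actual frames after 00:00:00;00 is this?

As if non-drop at 30 labels/s: (5 × 3600 + 39 × 60 + 9) × 30 + 6 = 610476.
Minute boundaries passed: 339; those not divisible by 10: 339 − 33 = 306; dropped labels = 2 × 306 = 612.
Actual frame index = 610476 − 612 = 609864.

609864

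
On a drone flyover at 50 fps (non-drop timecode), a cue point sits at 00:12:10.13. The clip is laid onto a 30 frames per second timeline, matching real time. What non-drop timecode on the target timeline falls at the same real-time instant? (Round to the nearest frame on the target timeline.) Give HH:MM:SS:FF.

Source frame index: (0×3600 + 12×60 + 10) × 50 + 13 = 36513.
Real time: 36513 / (50) = 36513/50 s.
Target frame: (36513/50) × (30) = 109539/5 ≈ 21907.800 → 21908.
At 30 labels/s: frame 21908 → 00:12:10:08.

00:12:10:08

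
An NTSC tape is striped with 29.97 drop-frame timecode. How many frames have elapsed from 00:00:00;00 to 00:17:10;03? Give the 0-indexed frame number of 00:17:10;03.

30871

Complete 10-minute blocks: 1, each 17982 frames → 17982.
Remaining 7 whole minutes in the current block: 1800 + 6 × 1798 = 12588 frames.
Within the current minute: 10 × 30 + 3 − 2 = 301 (labels ;00/;01 skipped at this minute). Total = 17982 + 12588 + 301 = 30871.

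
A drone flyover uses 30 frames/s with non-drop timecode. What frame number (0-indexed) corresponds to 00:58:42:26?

105686

Total seconds to the label: (0 × 3600 + 58 × 60 + 42) = 3522.
Frame index = 3522 × 30 + 26 = 105686.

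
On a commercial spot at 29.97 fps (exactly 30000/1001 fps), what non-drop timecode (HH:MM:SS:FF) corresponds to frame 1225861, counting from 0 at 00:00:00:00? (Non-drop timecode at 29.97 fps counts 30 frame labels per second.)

11:21:02:01

1225861 ÷ 30 = 40862 full seconds, remainder 1 frame.
40862 s = 11 h 21 min 2 s.
Timecode: 11:21:02:01.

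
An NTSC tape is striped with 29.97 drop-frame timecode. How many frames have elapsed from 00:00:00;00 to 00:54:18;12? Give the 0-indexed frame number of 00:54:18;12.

Complete 10-minute blocks: 5, each 17982 frames → 89910.
Remaining 4 whole minutes in the current block: 1800 + 3 × 1798 = 7194 frames.
Within the current minute: 18 × 30 + 12 − 2 = 550 (labels ;00/;01 skipped at this minute). Total = 89910 + 7194 + 550 = 97654.

97654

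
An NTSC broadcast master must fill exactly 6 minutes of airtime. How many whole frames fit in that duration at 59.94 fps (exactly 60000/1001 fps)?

21578 frames

6 min = 360 s.
Frames = 360 × 60000/1001 = 21600000/1001 ≈ 21578.4216.
Complete frames: 21578.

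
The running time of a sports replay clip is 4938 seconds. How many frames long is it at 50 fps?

246900 frames

Frames = 4938 × 50 = 246900.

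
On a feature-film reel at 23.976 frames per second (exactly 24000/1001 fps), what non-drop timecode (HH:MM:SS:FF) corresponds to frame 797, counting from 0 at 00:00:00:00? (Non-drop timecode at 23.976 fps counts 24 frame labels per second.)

00:00:33:05

797 ÷ 24 = 33 full seconds, remainder 5 frames.
33 s = 0 h 0 min 33 s.
Timecode: 00:00:33:05.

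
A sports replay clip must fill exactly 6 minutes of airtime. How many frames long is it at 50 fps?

18000 frames

6 min = 360 s.
Frames = 360 × 50 = 18000.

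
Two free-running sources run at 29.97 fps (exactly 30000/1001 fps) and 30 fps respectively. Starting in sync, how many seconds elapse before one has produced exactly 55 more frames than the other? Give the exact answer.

11011/6 seconds

The gap grows by |30 − 30000/1001| = 30/1001 frames per second.
Time for a 55-frame gap: 55 ÷ (30/1001) = 11011/6 s.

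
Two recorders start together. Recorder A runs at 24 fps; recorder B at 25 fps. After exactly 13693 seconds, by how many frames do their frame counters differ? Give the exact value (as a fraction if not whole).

13693 frames

A emits 24 × 13693 = 328632 frames; B emits 25 × 13693 = 342325.
Difference = 13693 frames; B is ahead of A.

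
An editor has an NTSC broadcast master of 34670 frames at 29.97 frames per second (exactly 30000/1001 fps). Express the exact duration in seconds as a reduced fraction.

3470467/3000 seconds

Running time = 34670 ÷ (30000/1001) = 34670 × 1001/30000 = 3470467/3000 s.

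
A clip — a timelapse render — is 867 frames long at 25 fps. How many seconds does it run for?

Running time = 867 / (25) = 34.68 s.

34.68 seconds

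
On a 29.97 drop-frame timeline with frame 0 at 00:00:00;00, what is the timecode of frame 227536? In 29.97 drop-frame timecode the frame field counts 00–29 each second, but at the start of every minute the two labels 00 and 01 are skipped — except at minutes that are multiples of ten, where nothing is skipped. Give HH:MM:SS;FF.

Ten DF minutes hold 17982 frames, so frame 227536 lies in block 12 (frames 215784–233765) with 11752 frames into that block.
The block's first minute is 1800 frames and the rest 1798 each; 11752 frames reaches minute 6, so 12 × 18 + 6 × 2 = 228 labels have been skipped so far.
Adding those back, label number 227536 + 228 = 227764 at 30 labels/s is 7592 s + 4 f = 2 h 6 min 32 s frame 4, i.e. 02:06:32;04.

02:06:32;04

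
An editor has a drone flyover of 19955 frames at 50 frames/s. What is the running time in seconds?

Running time = 19955 / (50) = 399.1 s.

399.1 seconds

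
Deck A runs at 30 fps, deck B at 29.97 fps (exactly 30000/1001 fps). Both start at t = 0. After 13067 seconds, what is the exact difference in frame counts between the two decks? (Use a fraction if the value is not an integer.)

392010/1001 frames

A emits 30 × 13067 = 392010 frames; B emits 30000/1001 × 13067 = 392010000/1001.
Difference = 392010/1001 frames (≈ 391.6184); B is behind A.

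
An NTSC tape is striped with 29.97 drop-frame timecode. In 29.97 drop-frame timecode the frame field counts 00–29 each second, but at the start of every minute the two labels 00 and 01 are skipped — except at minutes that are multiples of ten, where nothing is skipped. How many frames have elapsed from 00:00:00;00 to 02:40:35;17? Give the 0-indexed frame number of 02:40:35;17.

288779

Complete 10-minute blocks: 16, each 17982 frames → 287712.
Remaining 0 whole minutes in the current block: 0 frames.
Within the current minute: 35 × 30 + 17 = 1067. Total = 287712 + 0 + 1067 = 288779.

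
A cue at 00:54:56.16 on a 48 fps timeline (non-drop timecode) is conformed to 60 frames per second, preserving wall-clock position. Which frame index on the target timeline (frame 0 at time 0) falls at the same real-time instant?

frame 197780

Source frame index: (0×3600 + 54×60 + 56) × 48 + 16 = 158224.
Real time: 158224 / (48) = 9889/3 s.
Target frame: (9889/3) × (60) = 197780.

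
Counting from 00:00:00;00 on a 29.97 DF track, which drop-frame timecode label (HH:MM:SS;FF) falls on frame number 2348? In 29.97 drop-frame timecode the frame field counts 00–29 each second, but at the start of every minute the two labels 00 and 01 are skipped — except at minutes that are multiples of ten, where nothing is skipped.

00:01:18;10

Ten DF minutes hold 17982 frames, so frame 2348 lies in block 0 (frames 0–17981) with 2348 frames into that block.
The block's first minute is 1800 frames and the rest 1798 each; 2348 frames reaches minute 1, so 0 × 18 + 1 × 2 = 2 labels have been skipped so far.
Adding those back, label number 2348 + 2 = 2350 at 30 labels/s is 78 s + 10 f = 0 h 1 min 18 s frame 10, i.e. 00:01:18;10.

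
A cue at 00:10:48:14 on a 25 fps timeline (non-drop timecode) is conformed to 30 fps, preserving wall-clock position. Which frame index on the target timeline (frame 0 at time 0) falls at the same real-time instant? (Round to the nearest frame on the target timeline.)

frame 19457

Source frame index: (0×3600 + 10×60 + 48) × 25 + 14 = 16214.
Real time: 16214 / (25) = 16214/25 s.
Target frame: (16214/25) × (30) = 97284/5 ≈ 19456.800 → 19457.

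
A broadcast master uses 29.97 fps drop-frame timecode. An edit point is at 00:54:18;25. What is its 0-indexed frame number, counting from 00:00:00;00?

97667

As if non-drop at 30 labels/s: (0 × 3600 + 54 × 60 + 18) × 30 + 25 = 97765.
Minute boundaries passed: 54; those not divisible by 10: 54 − 5 = 49; dropped labels = 2 × 49 = 98.
Actual frame index = 97765 − 98 = 97667.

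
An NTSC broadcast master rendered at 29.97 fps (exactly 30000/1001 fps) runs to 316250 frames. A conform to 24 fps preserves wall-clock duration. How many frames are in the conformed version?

Target frames = source frames × (target rate / source rate) = 316250 × (24)/(30000/1001) = 316250 × 1001/1250 = 253253.

253253 frames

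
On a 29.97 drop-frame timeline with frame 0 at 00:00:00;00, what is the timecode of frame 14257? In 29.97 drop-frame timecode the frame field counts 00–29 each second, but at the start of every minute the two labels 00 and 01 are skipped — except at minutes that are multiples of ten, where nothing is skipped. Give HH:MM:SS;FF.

Each 10-minute DF block holds 10 × 60 × 30 − 9 × 2 = 17982 frames. 14257 ÷ 17982 → 0 full blocks, remainder 14257.
Within the partial block the first minute is 1800 frames and each further minute 1798, so 7 further minute boundaries passed. Total skipped labels = 18 × 0 + 2 × 7 = 14.
Non-drop label index = 14257 + 14 = 14271; at 30 labels/s that is 00:07:55:21, i.e. DF 00:07:55;21.

00:07:55;21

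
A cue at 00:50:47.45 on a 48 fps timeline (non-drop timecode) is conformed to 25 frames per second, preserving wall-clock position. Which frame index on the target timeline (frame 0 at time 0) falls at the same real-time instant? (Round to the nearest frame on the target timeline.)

Source frame index: (0×3600 + 50×60 + 47) × 48 + 45 = 146301.
Real time: 146301 / (48) = 48767/16 s.
Target frame: (48767/16) × (25) = 1219175/16 ≈ 76198.438 → 76198.

frame 76198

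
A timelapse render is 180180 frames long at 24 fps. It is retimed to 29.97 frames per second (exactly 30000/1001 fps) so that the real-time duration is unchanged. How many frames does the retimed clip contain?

225000 frames

Target frames = source frames × (target rate / source rate) = 180180 × (30000/1001)/(24) = 180180 × 1250/1001 = 225000.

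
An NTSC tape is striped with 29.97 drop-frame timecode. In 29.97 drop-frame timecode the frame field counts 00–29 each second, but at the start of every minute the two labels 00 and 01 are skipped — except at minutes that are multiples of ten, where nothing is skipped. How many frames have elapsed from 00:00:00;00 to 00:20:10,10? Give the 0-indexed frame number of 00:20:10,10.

36274

Complete 10-minute blocks: 2, each 17982 frames → 35964.
Remaining 0 whole minutes in the current block: 0 frames.
Within the current minute: 10 × 30 + 10 = 310. Total = 35964 + 0 + 310 = 36274.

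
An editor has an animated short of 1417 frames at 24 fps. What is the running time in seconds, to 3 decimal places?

Running time = 1417 × 1/24 = 1417/24 s ≈ 59.042 s.

59.042 seconds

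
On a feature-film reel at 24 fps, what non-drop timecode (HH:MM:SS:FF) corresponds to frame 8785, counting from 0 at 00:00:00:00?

8785 ÷ 24 = 366 full seconds, remainder 1 frame.
366 s = 0 h 6 min 6 s.
Timecode: 00:06:06:01.

00:06:06:01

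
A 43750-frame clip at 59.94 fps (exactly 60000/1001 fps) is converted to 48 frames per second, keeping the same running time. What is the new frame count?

35035 frames

Target frames = source frames × (target rate / source rate) = 43750 × (48)/(60000/1001) = 43750 × 1001/1250 = 35035.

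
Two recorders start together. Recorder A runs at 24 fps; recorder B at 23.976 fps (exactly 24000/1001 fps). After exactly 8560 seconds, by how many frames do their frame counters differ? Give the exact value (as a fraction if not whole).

205440/1001 frames

A emits 24 × 8560 = 205440 frames; B emits 24000/1001 × 8560 = 205440000/1001.
Difference = 205440/1001 frames (≈ 205.2348); B is behind A.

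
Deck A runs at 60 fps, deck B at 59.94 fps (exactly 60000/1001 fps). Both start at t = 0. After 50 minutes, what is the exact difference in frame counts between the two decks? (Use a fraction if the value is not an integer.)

50 min = 3000 s.
A emits 60 × 3000 = 180000 frames; B emits 60000/1001 × 3000 = 180000000/1001.
Difference = 180000/1001 frames (≈ 179.8202); B is behind A.

180000/1001 frames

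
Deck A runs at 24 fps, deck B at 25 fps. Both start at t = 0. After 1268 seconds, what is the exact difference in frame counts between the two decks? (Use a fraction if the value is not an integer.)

1268 frames

A emits 24 × 1268 = 30432 frames; B emits 25 × 1268 = 31700.
Difference = 1268 frames; B is ahead of A.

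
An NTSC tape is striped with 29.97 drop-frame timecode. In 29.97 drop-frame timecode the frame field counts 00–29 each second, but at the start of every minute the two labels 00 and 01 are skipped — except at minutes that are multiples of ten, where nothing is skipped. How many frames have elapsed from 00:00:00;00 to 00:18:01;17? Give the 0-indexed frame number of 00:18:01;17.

Complete 10-minute blocks: 1, each 17982 frames → 17982.
Remaining 8 whole minutes in the current block: 1800 + 7 × 1798 = 14386 frames.
Within the current minute: 1 × 30 + 17 − 2 = 45 (labels ;00/;01 skipped at this minute). Total = 17982 + 14386 + 45 = 32413.

32413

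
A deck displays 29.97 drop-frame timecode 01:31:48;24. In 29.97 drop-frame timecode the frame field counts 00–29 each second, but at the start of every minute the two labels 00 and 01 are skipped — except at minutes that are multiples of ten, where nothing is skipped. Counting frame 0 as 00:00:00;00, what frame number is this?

165100

As if non-drop at 30 labels/s: (1 × 3600 + 31 × 60 + 48) × 30 + 24 = 165264.
Minute boundaries passed: 91; those not divisible by 10: 91 − 9 = 82; dropped labels = 2 × 82 = 164.
Actual frame index = 165264 − 164 = 165100.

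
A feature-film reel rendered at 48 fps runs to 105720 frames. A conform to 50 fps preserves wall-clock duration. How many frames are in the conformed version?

Target frames = source frames × (target rate / source rate) = 105720 × (50)/(48) = 105720 × 25/24 = 110125.

110125 frames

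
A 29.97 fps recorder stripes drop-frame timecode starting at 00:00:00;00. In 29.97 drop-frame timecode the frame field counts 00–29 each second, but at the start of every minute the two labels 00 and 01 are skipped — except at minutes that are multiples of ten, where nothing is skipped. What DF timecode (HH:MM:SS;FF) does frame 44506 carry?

Ten DF minutes hold 17982 frames, so frame 44506 lies in block 2 (frames 35964–53945) with 8542 frames into that block.
The block's first minute is 1800 frames and the rest 1798 each; 8542 frames reaches minute 4, so 2 × 18 + 4 × 2 = 44 labels have been skipped so far.
Adding those back, label number 44506 + 44 = 44550 at 30 labels/s is 1485 s + 0 f = 0 h 24 min 45 s frame 0, i.e. 00:24:45;00.

00:24:45;00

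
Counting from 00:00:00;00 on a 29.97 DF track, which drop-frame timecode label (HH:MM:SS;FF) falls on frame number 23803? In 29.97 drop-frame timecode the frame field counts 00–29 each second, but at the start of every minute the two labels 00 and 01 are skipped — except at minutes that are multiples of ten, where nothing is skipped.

00:13:14;07

Each 10-minute DF block holds 10 × 60 × 30 − 9 × 2 = 17982 frames. 23803 ÷ 17982 → 1 full block, remainder 5821.
Within the partial block the first minute is 1800 frames and each further minute 1798, so 3 further minute boundaries passed. Total skipped labels = 18 × 1 + 2 × 3 = 24.
Non-drop label index = 23803 + 24 = 23827; at 30 labels/s that is 00:13:14:07, i.e. DF 00:13:14;07.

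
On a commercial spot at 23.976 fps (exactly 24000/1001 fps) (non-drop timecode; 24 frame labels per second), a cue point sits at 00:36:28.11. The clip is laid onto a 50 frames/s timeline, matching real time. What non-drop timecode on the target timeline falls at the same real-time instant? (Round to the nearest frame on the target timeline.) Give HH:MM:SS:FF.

00:36:30:32

Source frame index: (0×3600 + 36×60 + 28) × 24 + 11 = 52523.
Real time: 52523 / (24000/1001) = 52575523/24000 s.
Target frame: (52575523/24000) × (50) = 52575523/480 ≈ 109532.340 → 109532.
At 50 labels/s: frame 109532 → 00:36:30:32.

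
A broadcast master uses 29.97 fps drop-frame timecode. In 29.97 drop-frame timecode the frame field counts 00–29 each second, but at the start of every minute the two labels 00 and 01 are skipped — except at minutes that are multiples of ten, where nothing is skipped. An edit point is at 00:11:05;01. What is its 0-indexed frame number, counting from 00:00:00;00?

Complete 10-minute blocks: 1, each 17982 frames → 17982.
Remaining 1 whole minute in the current block: 1800 + 0 × 1798 = 1800 frames.
Within the current minute: 5 × 30 + 1 − 2 = 149 (labels ;00/;01 skipped at this minute). Total = 17982 + 1800 + 149 = 19931.

19931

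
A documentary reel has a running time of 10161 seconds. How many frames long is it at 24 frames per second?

243864 frames

Frames = 10161 × 24 = 243864.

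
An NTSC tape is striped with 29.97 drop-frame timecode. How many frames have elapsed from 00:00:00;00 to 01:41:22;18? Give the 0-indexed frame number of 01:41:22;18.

182296

As if non-drop at 30 labels/s: (1 × 3600 + 41 × 60 + 22) × 30 + 18 = 182478.
Minute boundaries passed: 101; those not divisible by 10: 101 − 10 = 91; dropped labels = 2 × 91 = 182.
Actual frame index = 182478 − 182 = 182296.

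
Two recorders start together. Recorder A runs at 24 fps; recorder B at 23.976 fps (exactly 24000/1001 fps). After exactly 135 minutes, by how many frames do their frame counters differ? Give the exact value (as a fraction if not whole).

194400/1001 frames

135 min = 8100 s.
A emits 24 × 8100 = 194400 frames; B emits 24000/1001 × 8100 = 194400000/1001.
Difference = 194400/1001 frames (≈ 194.2058); B is behind A.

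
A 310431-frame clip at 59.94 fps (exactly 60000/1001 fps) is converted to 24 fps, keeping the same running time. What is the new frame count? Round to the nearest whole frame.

Frames at target rate = 310431 × (24) / (60000/1001) = 310741431/2500 ≈ 124296.572.
Nearest whole frame: 124297.

124297 frames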